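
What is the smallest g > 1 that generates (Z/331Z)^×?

3

φ(331) = 331 − 1 = 330 = 2 · 3 · 5 · 11.
g is a primitive root iff g^(330/q) ≢ 1 (mod 331) for each prime q ∈ {2, 3, 5, 11}.
g = 2: 2^165 ≡ 330; 2^110 ≡ 299; 2^66 ≡ 64; 2^30 ≡ 1 — hits 1, so not a primitive root.
g = 3: 3^165 ≡ 330; 3^110 ≡ 299; 3^66 ≡ 64; 3^30 ≡ 270 — none is 1, so 3 is a primitive root.
The smallest primitive root modulo 331 is 3.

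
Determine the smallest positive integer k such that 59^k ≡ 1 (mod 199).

66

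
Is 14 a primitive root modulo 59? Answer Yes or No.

Yes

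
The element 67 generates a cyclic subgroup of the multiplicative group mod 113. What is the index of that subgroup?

1

The order of 67 must divide φ(113) = 113 − 1 = 112 = 2^4 · 7.
Divisors of 112: 1, 2, 4, 7, 8, 14, 16, 28, 56, 112.
Test each divisor d:
67^1 ≡ 67
67^2 ≡ 82
67^4 ≡ 57
67^7 ≡ 35
67^8 ≡ 85
67^14 ≡ 95
67^16 ≡ 106
67^28 ≡ 98
67^56 ≡ 112
67^112 ≡ 1
Thus |⟨67⟩| = ord(67) = 112.
[(Z/113Z)^× : ⟨67⟩] = 112/112 = 1.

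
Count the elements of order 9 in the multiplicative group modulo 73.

φ(73) = 73 − 1 = 72 = 2^3 · 3^2.
(Z/73Z)^× is cyclic (|G| = 72); a cyclic group of order m has exactly φ(d) elements of each order d | m, and none otherwise.
9 = 3^2 divides 72, and φ(9) = 6.

6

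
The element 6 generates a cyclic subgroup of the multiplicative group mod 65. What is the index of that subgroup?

The order of 6 must divide φ(65) = φ(5·13) = (5−1)·(13−1) = 4·12 = 48 = 2^4 · 3.
Divisors of 48: 1, 2, 3, 4, 6, 8, 12, 16, 24, 48.
Evaluate successive powers at the divisors of 48:
6^1 ≡ 6
6^2 ≡ 36
6^3 ≡ 21
6^4 ≡ 61
6^6 ≡ 51
6^8 ≡ 16
6^12 ≡ 1
The order of 6 is 12, so the subgroup it generates has 12 elements.
[(Z/65Z)^× : ⟨6⟩] = 48/12 = 4.

4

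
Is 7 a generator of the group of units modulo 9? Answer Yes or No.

No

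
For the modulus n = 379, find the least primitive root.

φ(379) = 379 − 1 = 378 = 2 · 3^3 · 7.
g is a primitive root iff g^(378/q) ≢ 1 (mod 379) for each prime q ∈ {2, 3, 7}.
g = 2: 2^189 ≡ 378; 2^126 ≡ 327; 2^54 ≡ 125 — none is 1, so 2 is a primitive root.
So 2 is the smallest generator of (Z/379Z)^×.

2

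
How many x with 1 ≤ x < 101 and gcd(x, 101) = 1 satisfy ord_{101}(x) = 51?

φ(101) = 101 − 1 = 100 = 2^2 · 5^2.
Since (Z/101Z)^× is cyclic of order 100, the number of elements of order d is φ(d) when d | 100 and 0 otherwise.
51 does not divide 100, so no element of (Z/101Z)^× has order 51.

0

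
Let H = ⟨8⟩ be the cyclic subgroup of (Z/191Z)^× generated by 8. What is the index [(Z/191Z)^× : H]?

2

By Lagrange's theorem, ord_191(8) divides φ(191) = 191 − 1 = 190 = 2 · 5 · 19.
Divisors of 190: 1, 2, 5, 10, 19, 38, 95, 190.
Evaluate successive powers at the divisors of 190:
8^1 ≡ 8 (mod 191)
8^2 ≡ 64 (mod 191)
8^5 ≡ 107 (mod 191)
8^10 ≡ 180 (mod 191)
8^19 ≡ 39 (mod 191)
8^38 ≡ 184 (mod 191)
8^95 ≡ 1 (mod 191) ✓
The order of 8 is 95, so the subgroup it generates has 95 elements.
The index is φ(191) / ord(8) = 190 / 95 = 2.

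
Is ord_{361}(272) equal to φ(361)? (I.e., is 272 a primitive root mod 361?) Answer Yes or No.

φ(361) = φ(19^2) = 19·(19−1) = 342 = 2 · 3^2 · 19.
An element g generates (Z/361Z)^× iff g^(342/q) ≢ 1 (mod 361) for each prime q ∈ {2, 3, 19}.
272^171 ≡ 1 (mod 361)  [q = 2: ≡ 1 ✗]
272^114 ≡ 68 (mod 361)  [q = 3: ≢ 1 ✓]
272^18 ≡ 115 (mod 361)  [q = 19: ≢ 1 ✓]
272^171 ≡ 1 shows ord(272) | 171, strictly less than φ(361); not a primitive root.

No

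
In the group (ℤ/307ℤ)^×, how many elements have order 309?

0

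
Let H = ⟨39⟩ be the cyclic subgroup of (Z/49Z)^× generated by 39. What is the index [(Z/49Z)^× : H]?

2

By Lagrange's theorem, ord_49(39) divides φ(49) = φ(7^2) = 7·(7−1) = 42 = 2 · 3 · 7.
Divisors of 42: 1, 2, 3, 6, 7, 14, 21, 42.
Check 39^d mod 49 for each divisor in increasing order:
39^1 ≡ 39 (mod 49)
39^2 ≡ 2 (mod 49)
39^3 ≡ 29 (mod 49)
39^6 ≡ 8 (mod 49)
39^7 ≡ 18 (mod 49)
39^14 ≡ 30 (mod 49)
39^21 ≡ 1 (mod 49) ✓
Thus |⟨39⟩| = ord(39) = 21.
The index is φ(49) / ord(39) = 42 / 21 = 2.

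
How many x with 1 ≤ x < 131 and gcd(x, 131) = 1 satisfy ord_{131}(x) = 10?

4

φ(131) = 131 − 1 = 130 = 2 · 5 · 13.
In a cyclic group of order 130, there are φ(d) elements of order d for each divisor d of 130, and zero for non-divisors.
10 = 2 · 5 divides 130, and φ(10) = 4.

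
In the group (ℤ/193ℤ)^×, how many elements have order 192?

φ(193) = 193 − 1 = 192 = 2^6 · 3.
In a cyclic group of order 192, there are φ(d) elements of order d for each divisor d of 192, and zero for non-divisors.
192 = 2^6 · 3 divides 192, and φ(192) = 64.

64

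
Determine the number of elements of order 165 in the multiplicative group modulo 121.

0

φ(121) = φ(11^2) = 11·(11−1) = 110 = 2 · 5 · 11.
Since (Z/121Z)^× is cyclic of order 110, the number of elements of order d is φ(d) when d | 110 and 0 otherwise.
Since 165 ∤ 110, the count is 0.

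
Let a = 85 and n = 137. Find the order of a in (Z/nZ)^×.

136

The order of 85 must divide φ(137) = 137 − 1 = 136 = 2^3 · 17.
Divisors of 136: 1, 2, 4, 8, 17, 34, 68, 136.
Check 85^d mod 137 for each divisor in increasing order:
85^1 ≡ 85
85^2 ≡ 101
85^4 ≡ 63
85^8 ≡ 133
85^17 ≡ 127
85^34 ≡ 100
85^68 ≡ 136
85^136 ≡ 1
The smallest such exponent is 136, so the order of 85 is 136.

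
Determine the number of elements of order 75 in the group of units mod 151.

40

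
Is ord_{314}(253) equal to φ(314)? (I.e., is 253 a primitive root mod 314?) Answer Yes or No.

φ(314) = φ(2)·φ(157) = 1·156 = 156 = 2^2 · 3 · 13.
It suffices to check that the order of 253 is not a proper divisor of 156: compute 253^(156/q) for q ∈ {2, 3, 13}.
253^78 ≡ 313 (mod 314)  [q = 2: ≢ 1 ✓]
253^52 ≡ 169 (mod 314)  [q = 3: ≢ 1 ✓]
253^12 ≡ 75 (mod 314)  [q = 13: ≢ 1 ✓]
None equal 1, so ord_314(253) = 156: 253 is a primitive root.

Yes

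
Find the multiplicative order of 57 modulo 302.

By Lagrange's theorem, ord_302(57) divides φ(302) = φ(2)·φ(151) = 1·150 = 150 = 2 · 3 · 5^2.
Divisors of 150: 1, 2, 3, 5, 6, 10, 15, 25, 30, 50, 75, 150.
Evaluate successive powers at the divisors of 150:
57^1 ≡ 57 (mod 302)
57^2 ≡ 229 (mod 302)
57^3 ≡ 67 (mod 302)
57^5 ≡ 243 (mod 302)
57^6 ≡ 261 (mod 302)
57^10 ≡ 159 (mod 302)
57^15 ≡ 283 (mod 302)
57^25 ≡ 301 (mod 302)
57^30 ≡ 59 (mod 302)
57^50 ≡ 1 (mod 302) ✓
Therefore the multiplicative order of 57 modulo 302 is 50.

50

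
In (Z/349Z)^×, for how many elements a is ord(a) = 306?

φ(349) = 349 − 1 = 348 = 2^2 · 3 · 29.
In a cyclic group of order 348, there are φ(d) elements of order d for each divisor d of 348, and zero for non-divisors.
306 does not divide 348, so no element of (Z/349Z)^× has order 306.

0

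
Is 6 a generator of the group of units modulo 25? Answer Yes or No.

φ(25) = φ(5^2) = 5·(5−1) = 20 = 2^2 · 5.
It suffices to check that the order of 6 is not a proper divisor of 20: compute 6^(20/q) for q ∈ {2, 5}.
6^10 ≡ 1 (mod 25)  [q = 2: ≡ 1 ✗]
6^4 ≡ 21 (mod 25)  [q = 5: ≢ 1 ✓]
The check at q = 2 fails, so 6 generates a proper subgroup.

No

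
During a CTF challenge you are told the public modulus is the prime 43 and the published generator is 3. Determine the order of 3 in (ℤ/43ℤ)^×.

42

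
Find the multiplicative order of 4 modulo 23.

11

The order of 4 must divide φ(23) = 23 − 1 = 22 = 2 · 11.
Divisors of 22: 1, 2, 11, 22.
Evaluate successive powers at the divisors of 22:
4^1 ≡ 4
4^2 ≡ 16
4^11 ≡ 1
Therefore the multiplicative order of 4 modulo 23 is 11.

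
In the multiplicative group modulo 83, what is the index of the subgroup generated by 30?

2

ord(30) | φ(83) = 83 − 1 = 82 = 2 · 41.
Divisors of 82: 1, 2, 41, 82.
Compute 30^d (mod 83) for the divisors d until we hit 1:
30^1 ≡ 30 (mod 83)
30^2 ≡ 70 (mod 83)
30^41 ≡ 1 (mod 83) ✓
Thus |⟨30⟩| = ord(30) = 41.
[(Z/83Z)^× : ⟨30⟩] = 82/41 = 2.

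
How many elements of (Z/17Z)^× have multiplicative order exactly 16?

φ(17) = 17 − 1 = 16 = 2^4.
(Z/17Z)^× is cyclic (|G| = 16); a cyclic group of order m has exactly φ(d) elements of each order d | m, and none otherwise.
16 = 2^4 divides 16, and φ(16) = 8.

8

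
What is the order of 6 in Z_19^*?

9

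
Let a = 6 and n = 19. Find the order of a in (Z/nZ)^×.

9

ord(6) | φ(19) = 19 − 1 = 18 = 2 · 3^2.
Divisors of 18: 1, 2, 3, 6, 9, 18.
Compute 6^d (mod 19) for the divisors d until we hit 1:
6^1 ≡ 6 (mod 19)
6^2 ≡ 17 (mod 19)
6^3 ≡ 7 (mod 19)
6^6 ≡ 11 (mod 19)
6^9 ≡ 1 (mod 19) ✓
Hence ord(6) = 9.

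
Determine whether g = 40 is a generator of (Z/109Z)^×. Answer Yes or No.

Yes

φ(109) = 109 − 1 = 108 = 2^2 · 3^3.
40 is a primitive root mod 109 iff 40^(φ(109)/q) ≢ 1 for every prime q | φ(109), i.e. q ∈ {2, 3}.
40^54 ≡ 108 (mod 109)  [q = 2: ≢ 1 ✓]
40^36 ≡ 63 (mod 109)  [q = 3: ≢ 1 ✓]
Every test exponent gives a nontrivial residue, hence 40 generates the full group.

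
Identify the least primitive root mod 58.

3

φ(58) = φ(2)·φ(29) = 1·28 = 28 = 2^2 · 7.
g is a primitive root iff g^(28/q) ≢ 1 (mod 58) for each prime q ∈ {2, 7}.
g = 2: gcd(2, 58) = 2 > 1, not a unit — skip.
g = 3: 3^14 ≡ 57; 3^4 ≡ 23 — none is 1, so 3 is a primitive root.
The smallest primitive root modulo 58 is 3.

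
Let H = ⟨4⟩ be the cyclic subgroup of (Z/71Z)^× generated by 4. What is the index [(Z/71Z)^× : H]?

2

By Lagrange's theorem, ord_71(4) divides φ(71) = 71 − 1 = 70 = 2 · 5 · 7.
Divisors of 70: 1, 2, 5, 7, 10, 14, 35, 70.
Test each divisor d:
4^1 ≡ 4 (mod 71)
4^2 ≡ 16 (mod 71)
4^5 ≡ 30 (mod 71)
4^7 ≡ 54 (mod 71)
4^10 ≡ 48 (mod 71)
4^14 ≡ 5 (mod 71)
4^35 ≡ 1 (mod 71) ✓
The order of 4 is 35, so the subgroup it generates has 35 elements.
Index = |(Z/71Z)^×| / |⟨4⟩| = 70 / 35 = 2.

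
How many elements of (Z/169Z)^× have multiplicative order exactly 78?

24

φ(169) = φ(13^2) = 13·(13−1) = 156 = 2^2 · 3 · 13.
In a cyclic group of order 156, there are φ(d) elements of order d for each divisor d of 156, and zero for non-divisors.
78 = 2 · 3 · 13 divides 156, and φ(78) = 24.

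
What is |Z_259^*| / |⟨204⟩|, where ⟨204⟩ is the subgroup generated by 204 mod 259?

6

Since 204 ∈ (Z/259Z)^×, its order divides φ(259) = φ(7·37) = (7−1)·(37−1) = 6·36 = 216 = 2^3 · 3^3.
Divisors of 216: 1, 2, 3, 4, 6, 8, 9, 12, 18, 24, 27, 36, 54, 72, 108, 216.
Compute 204^d (mod 259) for the divisors d until we hit 1:
204^1 ≡ 204
204^2 ≡ 176
204^3 ≡ 162
204^4 ≡ 155
204^6 ≡ 85
204^8 ≡ 197
204^9 ≡ 43
204^12 ≡ 232
204^18 ≡ 36
204^24 ≡ 211
204^27 ≡ 253
204^36 ≡ 1
So ord_259(204) = 36, hence |⟨204⟩| = 36.
The index is φ(259) / ord(204) = 216 / 36 = 6.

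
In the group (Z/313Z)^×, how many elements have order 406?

φ(313) = 313 − 1 = 312 = 2^3 · 3 · 13.
Since (Z/313Z)^× is cyclic of order 312, the number of elements of order d is φ(d) when d | 312 and 0 otherwise.
406 does not divide 312, so no element of (Z/313Z)^× has order 406.

0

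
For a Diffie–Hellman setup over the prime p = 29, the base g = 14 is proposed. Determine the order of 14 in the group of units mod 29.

ord(14) | φ(29) = 29 − 1 = 28 = 2^2 · 7.
Divisors of 28: 1, 2, 4, 7, 14, 28.
Evaluate successive powers at the divisors of 28:
14^1 ≡ 14
14^2 ≡ 22
14^4 ≡ 20
14^7 ≡ 12
14^14 ≡ 28
14^28 ≡ 1
So ord_29(14) = 28.

28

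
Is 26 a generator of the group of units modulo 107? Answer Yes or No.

Yes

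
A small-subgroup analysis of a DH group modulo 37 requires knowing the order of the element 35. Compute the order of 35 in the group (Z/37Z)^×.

By Lagrange's theorem, ord_37(35) divides φ(37) = 37 − 1 = 36 = 2^2 · 3^2.
Divisors of 36: 1, 2, 3, 4, 6, 9, 12, 18, 36.
Compute 35^d (mod 37) for the divisors d until we hit 1:
35^1 ≡ 35
35^2 ≡ 4
35^3 ≡ 29
35^4 ≡ 16
35^6 ≡ 27
35^9 ≡ 6
35^12 ≡ 26
35^18 ≡ 36
35^36 ≡ 1
The smallest such exponent is 36, so the order of 35 is 36.

36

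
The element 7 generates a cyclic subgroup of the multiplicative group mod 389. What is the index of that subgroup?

4

By Lagrange's theorem, ord_389(7) divides φ(389) = 389 − 1 = 388 = 2^2 · 97.
Divisors of 388: 1, 2, 4, 97, 194, 388.
Evaluate successive powers at the divisors of 388:
7^1 ≡ 7 (mod 389)
7^2 ≡ 49 (mod 389)
7^4 ≡ 67 (mod 389)
7^97 ≡ 1 (mod 389) ✓
Thus |⟨7⟩| = ord(7) = 97.
[(Z/389Z)^× : ⟨7⟩] = 388/97 = 4.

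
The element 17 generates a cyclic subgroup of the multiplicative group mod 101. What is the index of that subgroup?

Since 17 ∈ (Z/101Z)^×, its order divides φ(101) = 101 − 1 = 100 = 2^2 · 5^2.
Divisors of 100: 1, 2, 4, 5, 10, 20, 25, 50, 100.
Check 17^d mod 101 for each divisor in increasing order:
17^1 ≡ 17
17^2 ≡ 87
17^4 ≡ 95
17^5 ≡ 100
17^10 ≡ 1
The order of 17 is 10, so the subgroup it generates has 10 elements.
Index = |(Z/101Z)^×| / |⟨17⟩| = 100 / 10 = 10.

10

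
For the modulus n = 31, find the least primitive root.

φ(31) = 31 − 1 = 30 = 2 · 3 · 5.
g is a primitive root iff g^(30/q) ≢ 1 (mod 31) for each prime q ∈ {2, 3, 5}.
g = 2: 2^15 ≡ 1 — hits 1, so not a primitive root.
g = 3: 3^15 ≡ 30; 3^10 ≡ 25; 3^6 ≡ 16 — none is 1, so 3 is a primitive root.
Hence the least primitive root of 31 is 3.

3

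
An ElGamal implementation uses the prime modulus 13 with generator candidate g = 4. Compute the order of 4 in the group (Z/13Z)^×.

6

By Lagrange's theorem, ord_13(4) divides φ(13) = 13 − 1 = 12 = 2^2 · 3.
Divisors of 12: 1, 2, 3, 4, 6, 12.
Compute 4^d (mod 13) for the divisors d until we hit 1:
4^1 ≡ 4 (mod 13)
4^2 ≡ 3 (mod 13)
4^3 ≡ 12 (mod 13)
4^4 ≡ 9 (mod 13)
4^6 ≡ 1 (mod 13) ✓
Therefore the multiplicative order of 4 modulo 13 is 6.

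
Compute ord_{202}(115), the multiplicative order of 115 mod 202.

ord(115) | φ(202) = φ(2)·φ(101) = 1·100 = 100 = 2^2 · 5^2.
Divisors of 100: 1, 2, 4, 5, 10, 20, 25, 50, 100.
Test each divisor d:
115^1 ≡ 115 (mod 202)
115^2 ≡ 95 (mod 202)
115^4 ≡ 137 (mod 202)
115^5 ≡ 201 (mod 202)
115^10 ≡ 1 (mod 202) ✓
So ord_202(115) = 10.

10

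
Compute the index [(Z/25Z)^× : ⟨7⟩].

5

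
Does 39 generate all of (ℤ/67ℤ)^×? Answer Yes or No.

No

φ(67) = 67 − 1 = 66 = 2 · 3 · 11.
It suffices to check that the order of 39 is not a proper divisor of 66: compute 39^(66/q) for q ∈ {2, 3, 11}.
39^33 ≡ 1 (mod 67)  [q = 2: ≡ 1 ✗]
39^22 ≡ 37 (mod 67)  [q = 3: ≢ 1 ✓]
39^6 ≡ 40 (mod 67)  [q = 11: ≢ 1 ✓]
39^33 ≡ 1 shows ord(39) | 33, strictly less than φ(67); not a primitive root.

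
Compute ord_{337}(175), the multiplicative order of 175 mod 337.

7

The order of 175 must divide φ(337) = 337 − 1 = 336 = 2^4 · 3 · 7.
Divisors of 336: 1, 2, 3, 4, 6, 7, 8, 12, 14, 16, 21, 24, 28, 42, 48, 56, 84, 112, 168, 336.
Evaluate successive powers at the divisors of 336:
175^1 ≡ 175 (mod 337)
175^2 ≡ 295 (mod 337)
175^3 ≡ 64 (mod 337)
175^4 ≡ 79 (mod 337)
175^6 ≡ 52 (mod 337)
175^7 ≡ 1 (mod 337) ✓
Therefore the multiplicative order of 175 modulo 337 is 7.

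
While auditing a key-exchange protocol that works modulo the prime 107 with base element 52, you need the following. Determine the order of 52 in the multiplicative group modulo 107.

53

Since 52 ∈ (Z/107Z)^×, its order divides φ(107) = 107 − 1 = 106 = 2 · 53.
Divisors of 106: 1, 2, 53, 106.
Check 52^d mod 107 for each divisor in increasing order:
52^1 ≡ 52 (mod 107)
52^2 ≡ 29 (mod 107)
52^53 ≡ 1 (mod 107) ✓
Therefore the multiplicative order of 52 modulo 107 is 53.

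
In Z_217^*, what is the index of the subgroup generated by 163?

12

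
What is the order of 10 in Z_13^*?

6

The order of 10 must divide φ(13) = 13 − 1 = 12 = 2^2 · 3.
Divisors of 12: 1, 2, 3, 4, 6, 12.
Test each divisor d:
10^1 ≡ 10 (mod 13)
10^2 ≡ 9 (mod 13)
10^3 ≡ 12 (mod 13)
10^4 ≡ 3 (mod 13)
10^6 ≡ 1 (mod 13) ✓
Therefore the multiplicative order of 10 modulo 13 is 6.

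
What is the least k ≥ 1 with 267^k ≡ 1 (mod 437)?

Since 267 ∈ (Z/437Z)^×, its order divides φ(437) = φ(19·23) = (19−1)·(23−1) = 18·22 = 396 = 2^2 · 3^2 · 11.
Divisors of 396: 1, 2, 3, 4, 6, 9, 11, 12, 18, 22, 33, 36, 44, 66, 99, 132, 198, 396.
Check 267^d mod 437 for each divisor in increasing order:
267^1 ≡ 267 (mod 437)
267^2 ≡ 58 (mod 437)
267^3 ≡ 191 (mod 437)
267^4 ≡ 305 (mod 437)
267^6 ≡ 210 (mod 437)
267^9 ≡ 343 (mod 437)
267^11 ≡ 229 (mod 437)
267^12 ≡ 400 (mod 437)
267^18 ≡ 96 (mod 437)
267^22 ≡ 1 (mod 437) ✓
So ord_437(267) = 22.

22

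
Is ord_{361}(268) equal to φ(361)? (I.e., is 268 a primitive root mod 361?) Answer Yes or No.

φ(361) = φ(19^2) = 19·(19−1) = 342 = 2 · 3^2 · 19.
It suffices to check that the order of 268 is not a proper divisor of 342: compute 268^(342/q) for q ∈ {2, 3, 19}.
268^171 ≡ 360 (mod 361)  [q = 2: ≢ 1 ✓]
268^114 ≡ 292 (mod 361)  [q = 3: ≢ 1 ✓]
268^18 ≡ 286 (mod 361)  [q = 19: ≢ 1 ✓]
Every test exponent gives a nontrivial residue, hence 268 generates the full group.

Yes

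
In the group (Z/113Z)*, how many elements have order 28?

φ(113) = 113 − 1 = 112 = 2^4 · 7.
Since (Z/113Z)^× is cyclic of order 112, the number of elements of order d is φ(d) when d | 112 and 0 otherwise.
28 = 2^2 · 7 divides 112, and φ(28) = 12.

12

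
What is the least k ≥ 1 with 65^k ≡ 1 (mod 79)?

13

Since 65 ∈ (Z/79Z)^×, its order divides φ(79) = 79 − 1 = 78 = 2 · 3 · 13.
Divisors of 78: 1, 2, 3, 6, 13, 26, 39, 78.
Evaluate successive powers at the divisors of 78:
65^1 ≡ 65
65^2 ≡ 38
65^3 ≡ 21
65^6 ≡ 46
65^13 ≡ 1
Hence ord(65) = 13.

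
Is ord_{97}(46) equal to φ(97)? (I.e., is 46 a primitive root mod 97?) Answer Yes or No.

No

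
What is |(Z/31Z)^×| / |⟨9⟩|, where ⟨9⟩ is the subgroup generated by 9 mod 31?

2

ord(9) | φ(31) = 31 − 1 = 30 = 2 · 3 · 5.
Divisors of 30: 1, 2, 3, 5, 6, 10, 15, 30.
Test each divisor d:
9^1 ≡ 9 (mod 31)
9^2 ≡ 19 (mod 31)
9^3 ≡ 16 (mod 31)
9^5 ≡ 25 (mod 31)
9^6 ≡ 8 (mod 31)
9^10 ≡ 5 (mod 31)
9^15 ≡ 1 (mod 31) ✓
So ord_31(9) = 15, hence |⟨9⟩| = 15.
Index = |(Z/31Z)^×| / |⟨9⟩| = 30 / 15 = 2.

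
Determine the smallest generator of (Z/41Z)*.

6

φ(41) = 41 − 1 = 40 = 2^3 · 5.
g is a primitive root iff g^(40/q) ≢ 1 (mod 41) for each prime q ∈ {2, 5}.
g = 2: 2^20 ≡ 1 — hits 1, so not a primitive root.
g = 3: 3^20 ≡ 40; 3^8 ≡ 1 — hits 1, so not a primitive root.
g = 4: 4^20 ≡ 1 — hits 1, so not a primitive root.
g = 5: 5^20 ≡ 1 — hits 1, so not a primitive root.
g = 6: 6^20 ≡ 40; 6^8 ≡ 10 — none is 1, so 6 is a primitive root.
So 6 is the smallest generator of (Z/41Z)^×.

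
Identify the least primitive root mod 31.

3

φ(31) = 31 − 1 = 30 = 2 · 3 · 5.
Test candidates g = 2, 3, … against the prime factors q ∈ {2, 3, 5} of φ(31): g is a generator iff g^(30/q) ≢ 1 for every such q.
g = 2: 2^15 ≡ 1 — hits 1, so not a primitive root.
g = 3: 3^15 ≡ 30; 3^10 ≡ 25; 3^6 ≡ 16 — none is 1, so 3 is a primitive root.
So 3 is the smallest generator of (Z/31Z)^×.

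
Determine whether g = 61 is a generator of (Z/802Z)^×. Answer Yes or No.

Yes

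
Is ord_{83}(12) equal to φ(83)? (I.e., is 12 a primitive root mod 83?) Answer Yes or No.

No

φ(83) = 83 − 1 = 82 = 2 · 41.
Test 12^(82/q) mod 83 for each prime factor q of 82:
12^41 ≡ 1 (mod 83)  [q = 2: ≡ 1 ✗]
12^2 ≡ 61 (mod 83)  [q = 41: ≢ 1 ✓]
12^41 ≡ 1 shows ord(12) | 41, strictly less than φ(83); not a primitive root.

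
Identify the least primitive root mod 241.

φ(241) = 241 − 1 = 240 = 2^4 · 3 · 5.
Test candidates g = 2, 3, … against the prime factors q ∈ {2, 3, 5} of φ(241): g is a generator iff g^(240/q) ≢ 1 for every such q.
g = 2: 2^120 ≡ 1 — hits 1, so not a primitive root.
g = 3: 3^120 ≡ 1 — hits 1, so not a primitive root.
g = 4: 4^120 ≡ 1 — hits 1, so not a primitive root.
g = 5: 5^120 ≡ 1 — hits 1, so not a primitive root.
g = 6: 6^120 ≡ 1 — hits 1, so not a primitive root.
g = 7: 7^120 ≡ 240; 7^80 ≡ 15; 7^48 ≡ 91 — none is 1, so 7 is a primitive root.
The smallest primitive root modulo 241 is 7.

7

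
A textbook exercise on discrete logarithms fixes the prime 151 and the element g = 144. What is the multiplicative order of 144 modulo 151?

Since 144 ∈ (Z/151Z)^×, its order divides φ(151) = 151 − 1 = 150 = 2 · 3 · 5^2.
Divisors of 150: 1, 2, 3, 5, 6, 10, 15, 25, 30, 50, 75, 150.
Test each divisor d:
144^1 ≡ 144 (mod 151)
144^2 ≡ 49 (mod 151)
144^3 ≡ 110 (mod 151)
144^5 ≡ 105 (mod 151)
144^6 ≡ 20 (mod 151)
144^10 ≡ 2 (mod 151)
144^15 ≡ 59 (mod 151)
144^25 ≡ 118 (mod 151)
144^30 ≡ 8 (mod 151)
144^50 ≡ 32 (mod 151)
144^75 ≡ 1 (mod 151) ✓
Hence ord(144) = 75.

75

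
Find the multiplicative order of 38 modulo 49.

42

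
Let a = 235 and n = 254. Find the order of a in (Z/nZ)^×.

By Lagrange's theorem, ord_254(235) divides φ(254) = φ(2)·φ(127) = 1·126 = 126 = 2 · 3^2 · 7.
Divisors of 126: 1, 2, 3, 6, 7, 9, 14, 18, 21, 42, 63, 126.
Compute 235^d (mod 254) for the divisors d until we hit 1:
235^1 ≡ 235
235^2 ≡ 107
235^3 ≡ 253
235^6 ≡ 1
Hence ord(235) = 6.

6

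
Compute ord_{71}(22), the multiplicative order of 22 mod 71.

By Lagrange's theorem, ord_71(22) divides φ(71) = 71 − 1 = 70 = 2 · 5 · 7.
Divisors of 70: 1, 2, 5, 7, 10, 14, 35, 70.
Check 22^d mod 71 for each divisor in increasing order:
22^1 ≡ 22 (mod 71)
22^2 ≡ 58 (mod 71)
22^5 ≡ 26 (mod 71)
22^7 ≡ 17 (mod 71)
22^10 ≡ 37 (mod 71)
22^14 ≡ 5 (mod 71)
22^35 ≡ 70 (mod 71)
22^70 ≡ 1 (mod 71) ✓
Therefore the multiplicative order of 22 modulo 71 is 70.

70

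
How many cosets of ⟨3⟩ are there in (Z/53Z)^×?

1

ord(3) | φ(53) = 53 − 1 = 52 = 2^2 · 13.
Divisors of 52: 1, 2, 4, 13, 26, 52.
Compute 3^d (mod 53) for the divisors d until we hit 1:
3^1 ≡ 3 (mod 53)
3^2 ≡ 9 (mod 53)
3^4 ≡ 28 (mod 53)
3^13 ≡ 30 (mod 53)
3^26 ≡ 52 (mod 53)
3^52 ≡ 1 (mod 53) ✓
Thus |⟨3⟩| = ord(3) = 52.
[(Z/53Z)^× : ⟨3⟩] = 52/52 = 1.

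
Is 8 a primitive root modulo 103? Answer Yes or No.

No

φ(103) = 103 − 1 = 102 = 2 · 3 · 17.
An element g generates (Z/103Z)^× iff g^(102/q) ≢ 1 (mod 103) for each prime q ∈ {2, 3, 17}.
8^51 ≡ 1 (mod 103)  [q = 2: ≡ 1 ✗]
8^34 ≡ 1 (mod 103)  [q = 3: ≡ 1 ✗]
8^6 ≡ 9 (mod 103)  [q = 17: ≢ 1 ✓]
The check at q = 2 fails, so 8 generates a proper subgroup.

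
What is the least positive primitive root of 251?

6

φ(251) = 251 − 1 = 250 = 2 · 5^3.
g is a primitive root iff g^(250/q) ≢ 1 (mod 251) for each prime q ∈ {2, 5}.
g = 2: 2^125 ≡ 250; 2^50 ≡ 1 — hits 1, so not a primitive root.
g = 3: 3^125 ≡ 1 — hits 1, so not a primitive root.
g = 4: 4^125 ≡ 1 — hits 1, so not a primitive root.
g = 5: 5^125 ≡ 1 — hits 1, so not a primitive root.
g = 6: 6^125 ≡ 250; 6^50 ≡ 219 — none is 1, so 6 is a primitive root.
The smallest primitive root modulo 251 is 6.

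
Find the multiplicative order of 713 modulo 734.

61

ord(713) | φ(734) = φ(2)·φ(367) = 1·366 = 366 = 2 · 3 · 61.
Divisors of 366: 1, 2, 3, 6, 61, 122, 183, 366.
Check 713^d mod 734 for each divisor in increasing order:
713^1 ≡ 713 (mod 734)
713^2 ≡ 441 (mod 734)
713^3 ≡ 281 (mod 734)
713^6 ≡ 423 (mod 734)
713^61 ≡ 1 (mod 734) ✓
Therefore the multiplicative order of 713 modulo 734 is 61.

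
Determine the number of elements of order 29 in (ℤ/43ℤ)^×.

0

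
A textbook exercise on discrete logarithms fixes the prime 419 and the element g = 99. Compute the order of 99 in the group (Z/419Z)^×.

418

By Lagrange's theorem, ord_419(99) divides φ(419) = 419 − 1 = 418 = 2 · 11 · 19.
Divisors of 418: 1, 2, 11, 19, 22, 38, 209, 418.
Test each divisor d:
99^1 ≡ 99 (mod 419)
99^2 ≡ 164 (mod 419)
99^11 ≡ 76 (mod 419)
99^19 ≡ 360 (mod 419)
99^22 ≡ 329 (mod 419)
99^38 ≡ 129 (mod 419)
99^209 ≡ 418 (mod 419)
99^418 ≡ 1 (mod 419) ✓
Therefore the multiplicative order of 99 modulo 419 is 418.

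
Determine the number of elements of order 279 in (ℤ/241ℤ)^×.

0

φ(241) = 241 − 1 = 240 = 2^4 · 3 · 5.
In a cyclic group of order 240, there are φ(d) elements of order d for each divisor d of 240, and zero for non-divisors.
279 does not divide 240, so no element of (Z/241Z)^× has order 279.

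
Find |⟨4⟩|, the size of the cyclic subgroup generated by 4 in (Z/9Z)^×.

By Lagrange's theorem, ord_9(4) divides φ(9) = φ(3^2) = 3·(3−1) = 6 = 2 · 3.
Divisors of 6: 1, 2, 3, 6.
Check 4^d mod 9 for each divisor in increasing order:
4^1 ≡ 4 (mod 9)
4^2 ≡ 7 (mod 9)
4^3 ≡ 1 (mod 9) ✓
Therefore the multiplicative order of 4 modulo 9 is 3.

3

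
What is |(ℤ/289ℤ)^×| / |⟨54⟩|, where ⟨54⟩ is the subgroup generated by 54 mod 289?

1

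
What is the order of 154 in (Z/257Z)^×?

256

By Lagrange's theorem, ord_257(154) divides φ(257) = 257 − 1 = 256 = 2^8.
Divisors of 256: 1, 2, 4, 8, 16, 32, 64, 128, 256.
Evaluate successive powers at the divisors of 256:
154^1 ≡ 154 (mod 257)
154^2 ≡ 72 (mod 257)
154^4 ≡ 44 (mod 257)
154^8 ≡ 137 (mod 257)
154^16 ≡ 8 (mod 257)
154^32 ≡ 64 (mod 257)
154^64 ≡ 241 (mod 257)
154^128 ≡ 256 (mod 257)
154^256 ≡ 1 (mod 257) ✓
Therefore the multiplicative order of 154 modulo 257 is 256.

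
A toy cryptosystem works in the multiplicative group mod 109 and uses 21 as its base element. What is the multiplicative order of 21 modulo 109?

The order of 21 must divide φ(109) = 109 − 1 = 108 = 2^2 · 3^3.
Divisors of 108: 1, 2, 3, 4, 6, 9, 12, 18, 27, 36, 54, 108.
Check 21^d mod 109 for each divisor in increasing order:
21^1 ≡ 21 (mod 109)
21^2 ≡ 5 (mod 109)
21^3 ≡ 105 (mod 109)
21^4 ≡ 25 (mod 109)
21^6 ≡ 16 (mod 109)
21^9 ≡ 45 (mod 109)
21^12 ≡ 38 (mod 109)
21^18 ≡ 63 (mod 109)
21^27 ≡ 1 (mod 109) ✓
Hence ord(21) = 27.

27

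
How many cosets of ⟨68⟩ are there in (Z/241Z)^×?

ord(68) | φ(241) = 241 − 1 = 240 = 2^4 · 3 · 5.
Divisors of 240: 1, 2, 3, 4, 5, 6, 8, 10, 12, 15, 16, 20, 24, 30, 40, 48, 60, 80, 120, 240.
Compute 68^d (mod 241) for the divisors d until we hit 1:
68^1 ≡ 68
68^2 ≡ 45
68^3 ≡ 168
68^4 ≡ 97
68^5 ≡ 89
68^6 ≡ 27
68^8 ≡ 10
68^10 ≡ 209
68^12 ≡ 6
68^15 ≡ 44
68^16 ≡ 100
68^20 ≡ 60
68^24 ≡ 36
68^30 ≡ 8
68^40 ≡ 226
68^48 ≡ 91
68^60 ≡ 64
68^80 ≡ 225
68^120 ≡ 240
68^240 ≡ 1
Thus |⟨68⟩| = ord(68) = 240.
Index = |(Z/241Z)^×| / |⟨68⟩| = 240 / 240 = 1.

1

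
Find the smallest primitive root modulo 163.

φ(163) = 163 − 1 = 162 = 2 · 3^4.
Test candidates g = 2, 3, … against the prime factors q ∈ {2, 3} of φ(163): g is a generator iff g^(162/q) ≢ 1 for every such q.
g = 2: 2^81 ≡ 162; 2^54 ≡ 104 — none is 1, so 2 is a primitive root.
The smallest primitive root modulo 163 is 2.

2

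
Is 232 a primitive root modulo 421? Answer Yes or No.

φ(421) = 421 − 1 = 420 = 2^2 · 3 · 5 · 7.
It suffices to check that the order of 232 is not a proper divisor of 420: compute 232^(420/q) for q ∈ {2, 3, 5, 7}.
232^210 ≡ 1 (mod 421)  [q = 2: ≡ 1 ✗]
232^140 ≡ 1 (mod 421)  [q = 3: ≡ 1 ✗]
232^84 ≡ 354 (mod 421)  [q = 5: ≢ 1 ✓]
232^60 ≡ 385 (mod 421)  [q = 7: ≢ 1 ✓]
Since 232^210 ≡ 1, the order of 232 divides 210 < 420, so 232 is not a primitive root.

No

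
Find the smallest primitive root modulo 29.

2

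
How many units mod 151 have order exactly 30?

8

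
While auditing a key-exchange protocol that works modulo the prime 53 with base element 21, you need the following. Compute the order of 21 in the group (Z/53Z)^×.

By Lagrange's theorem, ord_53(21) divides φ(53) = 53 − 1 = 52 = 2^2 · 13.
Divisors of 52: 1, 2, 4, 13, 26, 52.
Check 21^d mod 53 for each divisor in increasing order:
21^1 ≡ 21 (mod 53)
21^2 ≡ 17 (mod 53)
21^4 ≡ 24 (mod 53)
21^13 ≡ 23 (mod 53)
21^26 ≡ 52 (mod 53)
21^52 ≡ 1 (mod 53) ✓
Therefore the multiplicative order of 21 modulo 53 is 52.

52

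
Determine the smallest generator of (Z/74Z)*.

5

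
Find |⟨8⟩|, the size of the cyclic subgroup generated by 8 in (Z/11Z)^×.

Since 8 ∈ (Z/11Z)^×, its order divides φ(11) = 11 − 1 = 10 = 2 · 5.
Divisors of 10: 1, 2, 5, 10.
Check 8^d mod 11 for each divisor in increasing order:
8^1 ≡ 8 (mod 11)
8^2 ≡ 9 (mod 11)
8^5 ≡ 10 (mod 11)
8^10 ≡ 1 (mod 11) ✓
Hence ord(8) = 10.

10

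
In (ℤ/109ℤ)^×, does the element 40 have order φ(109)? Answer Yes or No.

φ(109) = 109 − 1 = 108 = 2^2 · 3^3.
An element g generates (Z/109Z)^× iff g^(108/q) ≢ 1 (mod 109) for each prime q ∈ {2, 3}.
40^54 ≡ 108 (mod 109)  [q = 2: ≢ 1 ✓]
40^36 ≡ 63 (mod 109)  [q = 3: ≢ 1 ✓]
Every test exponent gives a nontrivial residue, hence 40 generates the full group.

Yes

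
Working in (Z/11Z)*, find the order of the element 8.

By Lagrange's theorem, ord_11(8) divides φ(11) = 11 − 1 = 10 = 2 · 5.
Divisors of 10: 1, 2, 5, 10.
Check 8^d mod 11 for each divisor in increasing order:
8^1 ≡ 8
8^2 ≡ 9
8^5 ≡ 10
8^10 ≡ 1
Therefore the multiplicative order of 8 modulo 11 is 10.

10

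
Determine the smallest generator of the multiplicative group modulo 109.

φ(109) = 109 − 1 = 108 = 2^2 · 3^3.
Test candidates g = 2, 3, … against the prime factors q ∈ {2, 3} of φ(109): g is a generator iff g^(108/q) ≢ 1 for every such q.
g = 2: 2^54 ≡ 108; 2^36 ≡ 1 — hits 1, so not a primitive root.
g = 3: 3^54 ≡ 1 — hits 1, so not a primitive root.
g = 4: 4^54 ≡ 1 — hits 1, so not a primitive root.
g = 5: 5^54 ≡ 1 — hits 1, so not a primitive root.
g = 6: 6^54 ≡ 108; 6^36 ≡ 63 — none is 1, so 6 is a primitive root.
Hence the least primitive root of 109 is 6.

6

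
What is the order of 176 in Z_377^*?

84

By Lagrange's theorem, ord_377(176) divides φ(377) = φ(13·29) = (13−1)·(29−1) = 12·28 = 336 = 2^4 · 3 · 7.
Divisors of 336: 1, 2, 3, 4, 6, 7, 8, 12, 14, 16, 21, 24, 28, 42, 48, 56, 84, 112, 168, 336.
Evaluate successive powers at the divisors of 336:
176^1 ≡ 176
176^2 ≡ 62
176^3 ≡ 356
176^4 ≡ 74
176^6 ≡ 64
176^7 ≡ 331
176^8 ≡ 198
176^12 ≡ 326
176^14 ≡ 231
176^16 ≡ 373
176^21 ≡ 307
176^24 ≡ 339
176^28 ≡ 204
176^42 ≡ 376
176^48 ≡ 313
176^56 ≡ 146
176^84 ≡ 1
Therefore the multiplicative order of 176 modulo 377 is 84.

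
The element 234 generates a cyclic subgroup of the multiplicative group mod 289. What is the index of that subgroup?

4

ord(234) | φ(289) = φ(17^2) = 17·(17−1) = 272 = 2^4 · 17.
Divisors of 272: 1, 2, 4, 8, 16, 17, 34, 68, 136, 272.
Check 234^d mod 289 for each divisor in increasing order:
234^1 ≡ 234
234^2 ≡ 135
234^4 ≡ 18
234^8 ≡ 35
234^16 ≡ 69
234^17 ≡ 251
234^34 ≡ 288
234^68 ≡ 1
So ord_289(234) = 68, hence |⟨234⟩| = 68.
[(Z/289Z)^× : ⟨234⟩] = 272/68 = 4.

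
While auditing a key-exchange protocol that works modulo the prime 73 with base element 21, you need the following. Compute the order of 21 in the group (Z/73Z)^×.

By Lagrange's theorem, ord_73(21) divides φ(73) = 73 − 1 = 72 = 2^3 · 3^2.
Divisors of 72: 1, 2, 3, 4, 6, 8, 9, 12, 18, 24, 36, 72.
Test each divisor d:
21^1 ≡ 21 (mod 73)
21^2 ≡ 3 (mod 73)
21^3 ≡ 63 (mod 73)
21^4 ≡ 9 (mod 73)
21^6 ≡ 27 (mod 73)
21^8 ≡ 8 (mod 73)
21^9 ≡ 22 (mod 73)
21^12 ≡ 72 (mod 73)
21^18 ≡ 46 (mod 73)
21^24 ≡ 1 (mod 73) ✓
The smallest such exponent is 24, so the order of 21 is 24.

24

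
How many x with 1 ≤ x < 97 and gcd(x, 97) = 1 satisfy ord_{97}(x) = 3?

2

φ(97) = 97 − 1 = 96 = 2^5 · 3.
(Z/97Z)^× is cyclic (|G| = 96); a cyclic group of order m has exactly φ(d) elements of each order d | m, and none otherwise.
3 | 96, and φ(3) = 3 − 1 = 2.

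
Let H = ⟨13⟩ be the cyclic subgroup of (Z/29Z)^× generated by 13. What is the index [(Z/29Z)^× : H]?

Since 13 ∈ (Z/29Z)^×, its order divides φ(29) = 29 − 1 = 28 = 2^2 · 7.
Divisors of 28: 1, 2, 4, 7, 14, 28.
Compute 13^d (mod 29) for the divisors d until we hit 1:
13^1 ≡ 13 (mod 29)
13^2 ≡ 24 (mod 29)
13^4 ≡ 25 (mod 29)
13^7 ≡ 28 (mod 29)
13^14 ≡ 1 (mod 29) ✓
The order of 13 is 14, so the subgroup it generates has 14 elements.
Index = |(Z/29Z)^×| / |⟨13⟩| = 28 / 14 = 2.

2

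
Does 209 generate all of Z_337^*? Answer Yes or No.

No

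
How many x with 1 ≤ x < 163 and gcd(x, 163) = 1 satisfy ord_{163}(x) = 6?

2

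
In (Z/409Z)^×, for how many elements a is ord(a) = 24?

8

φ(409) = 409 − 1 = 408 = 2^3 · 3 · 17.
(Z/409Z)^× is cyclic (|G| = 408); a cyclic group of order m has exactly φ(d) elements of each order d | m, and none otherwise.
24 = 2^3 · 3 divides 408, and φ(24) = 8.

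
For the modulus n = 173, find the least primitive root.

2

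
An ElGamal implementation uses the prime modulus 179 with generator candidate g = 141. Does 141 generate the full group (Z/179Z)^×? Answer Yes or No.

φ(179) = 179 − 1 = 178 = 2 · 89.
Test 141^(178/q) mod 179 for each prime factor q of 178:
141^89 ≡ 1 (mod 179)  [q = 2: ≡ 1 ✗]
141^2 ≡ 12 (mod 179)  [q = 89: ≢ 1 ✓]
141^89 ≡ 1 shows ord(141) | 89, strictly less than φ(179); not a primitive root.

No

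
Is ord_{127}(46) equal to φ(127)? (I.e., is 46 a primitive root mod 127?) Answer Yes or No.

Yes

φ(127) = 127 − 1 = 126 = 2 · 3^2 · 7.
Test 46^(126/q) mod 127 for each prime factor q of 126:
46^63 ≡ 126 (mod 127)  [q = 2: ≢ 1 ✓]
46^42 ≡ 107 (mod 127)  [q = 3: ≢ 1 ✓]
46^18 ≡ 2 (mod 127)  [q = 7: ≢ 1 ✓]
None equal 1, so ord_127(46) = 126: 46 is a primitive root.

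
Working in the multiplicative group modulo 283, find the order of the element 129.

Since 129 ∈ (Z/283Z)^×, its order divides φ(283) = 283 − 1 = 282 = 2 · 3 · 47.
Divisors of 282: 1, 2, 3, 6, 47, 94, 141, 282.
Check 129^d mod 283 for each divisor in increasing order:
129^1 ≡ 129 (mod 283)
129^2 ≡ 227 (mod 283)
129^3 ≡ 134 (mod 283)
129^6 ≡ 127 (mod 283)
129^47 ≡ 44 (mod 283)
129^94 ≡ 238 (mod 283)
129^141 ≡ 1 (mod 283) ✓
Therefore the multiplicative order of 129 modulo 283 is 141.

141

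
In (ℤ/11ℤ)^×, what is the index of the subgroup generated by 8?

ord(8) | φ(11) = 11 − 1 = 10 = 2 · 5.
Divisors of 10: 1, 2, 5, 10.
Test each divisor d:
8^1 ≡ 8 (mod 11)
8^2 ≡ 9 (mod 11)
8^5 ≡ 10 (mod 11)
8^10 ≡ 1 (mod 11) ✓
So ord_11(8) = 10, hence |⟨8⟩| = 10.
[(Z/11Z)^× : ⟨8⟩] = 10/10 = 1.

1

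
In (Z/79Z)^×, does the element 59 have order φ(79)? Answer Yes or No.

φ(79) = 79 − 1 = 78 = 2 · 3 · 13.
59 is a primitive root mod 79 iff 59^(φ(79)/q) ≢ 1 for every prime q | φ(79), i.e. q ∈ {2, 3, 13}.
59^39 ≡ 78 (mod 79)  [q = 2: ≢ 1 ✓]
59^26 ≡ 23 (mod 79)  [q = 3: ≢ 1 ✓]
59^6 ≡ 46 (mod 79)  [q = 13: ≢ 1 ✓]
None equal 1, so ord_79(59) = 78: 59 is a primitive root.

Yes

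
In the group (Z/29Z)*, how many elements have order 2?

φ(29) = 29 − 1 = 28 = 2^2 · 7.
Since (Z/29Z)^× is cyclic of order 28, the number of elements of order d is φ(d) when d | 28 and 0 otherwise.
2 | 28, and φ(2) = 2 − 1 = 1.

1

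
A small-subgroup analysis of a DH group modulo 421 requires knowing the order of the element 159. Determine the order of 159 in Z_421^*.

12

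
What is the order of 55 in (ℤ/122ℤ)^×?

60

By Lagrange's theorem, ord_122(55) divides φ(122) = φ(2)·φ(61) = 1·60 = 60 = 2^2 · 3 · 5.
Divisors of 60: 1, 2, 3, 4, 5, 6, 10, 12, 15, 20, 30, 60.
Compute 55^d (mod 122) for the divisors d until we hit 1:
55^1 ≡ 55
55^2 ≡ 97
55^3 ≡ 89
55^4 ≡ 15
55^5 ≡ 93
55^6 ≡ 113
55^10 ≡ 109
55^12 ≡ 81
55^15 ≡ 11
55^20 ≡ 47
55^30 ≡ 121
55^60 ≡ 1
Hence ord(55) = 60.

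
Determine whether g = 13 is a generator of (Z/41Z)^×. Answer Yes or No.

φ(41) = 41 − 1 = 40 = 2^3 · 5.
13 is a primitive root mod 41 iff 13^(φ(41)/q) ≢ 1 for every prime q | φ(41), i.e. q ∈ {2, 5}.
13^20 ≡ 40 (mod 41)  [q = 2: ≢ 1 ✓]
13^8 ≡ 10 (mod 41)  [q = 5: ≢ 1 ✓]
None equal 1, so ord_41(13) = 40: 13 is a primitive root.

Yes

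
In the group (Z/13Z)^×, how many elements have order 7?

0

φ(13) = 13 − 1 = 12 = 2^2 · 3.
In a cyclic group of order 12, there are φ(d) elements of order d for each divisor d of 12, and zero for non-divisors.
Since 7 ∤ 12, the count is 0.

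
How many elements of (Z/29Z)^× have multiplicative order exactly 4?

2

φ(29) = 29 − 1 = 28 = 2^2 · 7.
Since (Z/29Z)^× is cyclic of order 28, the number of elements of order d is φ(d) when d | 28 and 0 otherwise.
4 = 2^2 divides 28, and φ(4) = 2.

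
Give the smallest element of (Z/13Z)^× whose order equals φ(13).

φ(13) = 13 − 1 = 12 = 2^2 · 3.
g is a primitive root iff g^(12/q) ≢ 1 (mod 13) for each prime q ∈ {2, 3}.
g = 2: 2^6 ≡ 12; 2^4 ≡ 3 — none is 1, so 2 is a primitive root.
Hence the least primitive root of 13 is 2.

2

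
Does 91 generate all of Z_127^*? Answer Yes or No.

φ(127) = 127 − 1 = 126 = 2 · 3^2 · 7.
Test 91^(126/q) mod 127 for each prime factor q of 126:
91^63 ≡ 126 (mod 127)  [q = 2: ≢ 1 ✓]
91^42 ≡ 19 (mod 127)  [q = 3: ≢ 1 ✓]
91^18 ≡ 32 (mod 127)  [q = 7: ≢ 1 ✓]
Every test exponent gives a nontrivial residue, hence 91 generates the full group.

Yes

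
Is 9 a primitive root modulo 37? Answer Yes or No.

No

φ(37) = 37 − 1 = 36 = 2^2 · 3^2.
Test 9^(36/q) mod 37 for each prime factor q of 36:
9^18 ≡ 1 (mod 37)  [q = 2: ≡ 1 ✗]
9^12 ≡ 26 (mod 37)  [q = 3: ≢ 1 ✓]
The check at q = 2 fails, so 9 generates a proper subgroup.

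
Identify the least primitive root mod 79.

3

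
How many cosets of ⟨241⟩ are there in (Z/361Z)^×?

1

The order of 241 must divide φ(361) = φ(19^2) = 19·(19−1) = 342 = 2 · 3^2 · 19.
Divisors of 342: 1, 2, 3, 6, 9, 18, 19, 38, 57, 114, 171, 342.
Check 241^d mod 361 for each divisor in increasing order:
241^1 ≡ 241
241^2 ≡ 321
241^3 ≡ 107
241^6 ≡ 258
241^9 ≡ 170
241^18 ≡ 20
241^19 ≡ 127
241^38 ≡ 245
241^57 ≡ 69
241^114 ≡ 68
241^171 ≡ 360
241^342 ≡ 1
The order of 241 is 342, so the subgroup it generates has 342 elements.
[(Z/361Z)^× : ⟨241⟩] = 342/342 = 1.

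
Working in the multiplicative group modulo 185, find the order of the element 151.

Since 151 ∈ (Z/185Z)^×, its order divides φ(185) = φ(5·37) = (5−1)·(37−1) = 4·36 = 144 = 2^4 · 3^2.
Divisors of 144: 1, 2, 3, 4, 6, 8, 9, 12, 16, 18, 24, 36, 48, 72, 144.
Evaluate successive powers at the divisors of 144:
151^1 ≡ 151 (mod 185)
151^2 ≡ 46 (mod 185)
151^3 ≡ 101 (mod 185)
151^4 ≡ 81 (mod 185)
151^6 ≡ 26 (mod 185)
151^8 ≡ 86 (mod 185)
151^9 ≡ 36 (mod 185)
151^12 ≡ 121 (mod 185)
151^16 ≡ 181 (mod 185)
151^18 ≡ 1 (mod 185) ✓
The smallest such exponent is 18, so the order of 151 is 18.

18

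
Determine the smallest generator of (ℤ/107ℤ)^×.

φ(107) = 107 − 1 = 106 = 2 · 53.
g is a primitive root iff g^(106/q) ≢ 1 (mod 107) for each prime q ∈ {2, 53}.
g = 2: 2^53 ≡ 106; 2^2 ≡ 4 — none is 1, so 2 is a primitive root.
So 2 is the smallest generator of (Z/107Z)^×.

2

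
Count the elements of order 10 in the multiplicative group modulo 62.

4

φ(62) = φ(2)·φ(31) = 1·30 = 30 = 2 · 3 · 5.
Since (Z/62Z)^× is cyclic of order 30, the number of elements of order d is φ(d) when d | 30 and 0 otherwise.
10 = 2 · 5 divides 30, and φ(10) = 4.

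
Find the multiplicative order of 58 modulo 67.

The order of 58 must divide φ(67) = 67 − 1 = 66 = 2 · 3 · 11.
Divisors of 66: 1, 2, 3, 6, 11, 22, 33, 66.
Compute 58^d (mod 67) for the divisors d until we hit 1:
58^1 ≡ 58 (mod 67)
58^2 ≡ 14 (mod 67)
58^3 ≡ 8 (mod 67)
58^6 ≡ 64 (mod 67)
58^11 ≡ 66 (mod 67)
58^22 ≡ 1 (mod 67) ✓
The smallest such exponent is 22, so the order of 58 is 22.

22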